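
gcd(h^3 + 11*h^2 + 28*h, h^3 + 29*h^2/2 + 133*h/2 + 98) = h^2 + 11*h + 28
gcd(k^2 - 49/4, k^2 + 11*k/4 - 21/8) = k + 7/2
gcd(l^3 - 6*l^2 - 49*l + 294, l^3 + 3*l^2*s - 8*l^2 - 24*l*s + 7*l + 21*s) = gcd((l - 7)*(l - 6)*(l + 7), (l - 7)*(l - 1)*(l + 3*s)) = l - 7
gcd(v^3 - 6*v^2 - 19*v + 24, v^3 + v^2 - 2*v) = v - 1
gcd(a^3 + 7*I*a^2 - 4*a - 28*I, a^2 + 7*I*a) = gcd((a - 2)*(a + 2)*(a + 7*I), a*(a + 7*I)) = a + 7*I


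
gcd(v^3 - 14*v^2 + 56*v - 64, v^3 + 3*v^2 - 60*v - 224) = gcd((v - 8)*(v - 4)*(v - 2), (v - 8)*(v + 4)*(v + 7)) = v - 8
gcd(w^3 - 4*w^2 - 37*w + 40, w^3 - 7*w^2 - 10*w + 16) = w^2 - 9*w + 8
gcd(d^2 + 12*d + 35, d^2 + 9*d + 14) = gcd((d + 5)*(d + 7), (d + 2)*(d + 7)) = d + 7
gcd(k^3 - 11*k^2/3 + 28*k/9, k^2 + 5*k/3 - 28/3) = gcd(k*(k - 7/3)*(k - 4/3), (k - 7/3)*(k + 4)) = k - 7/3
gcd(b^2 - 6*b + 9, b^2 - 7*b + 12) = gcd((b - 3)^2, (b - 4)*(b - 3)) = b - 3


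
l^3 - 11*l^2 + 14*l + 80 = (l - 8)*(l - 5)*(l + 2)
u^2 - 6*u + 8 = (u - 4)*(u - 2)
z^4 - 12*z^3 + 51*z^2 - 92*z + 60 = (z - 5)*(z - 3)*(z - 2)^2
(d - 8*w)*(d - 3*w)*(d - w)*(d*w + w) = d^4*w - 12*d^3*w^2 + d^3*w + 35*d^2*w^3 - 12*d^2*w^2 - 24*d*w^4 + 35*d*w^3 - 24*w^4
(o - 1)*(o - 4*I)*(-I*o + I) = -I*o^3 - 4*o^2 + 2*I*o^2 + 8*o - I*o - 4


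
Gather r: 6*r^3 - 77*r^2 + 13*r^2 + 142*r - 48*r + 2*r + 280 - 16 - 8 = 6*r^3 - 64*r^2 + 96*r + 256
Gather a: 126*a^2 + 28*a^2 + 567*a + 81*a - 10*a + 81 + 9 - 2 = 154*a^2 + 638*a + 88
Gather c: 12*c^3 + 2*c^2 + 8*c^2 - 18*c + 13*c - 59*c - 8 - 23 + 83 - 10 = 12*c^3 + 10*c^2 - 64*c + 42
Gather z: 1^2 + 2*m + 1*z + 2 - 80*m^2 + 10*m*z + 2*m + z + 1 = -80*m^2 + 4*m + z*(10*m + 2) + 4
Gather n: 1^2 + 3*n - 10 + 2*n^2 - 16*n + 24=2*n^2 - 13*n + 15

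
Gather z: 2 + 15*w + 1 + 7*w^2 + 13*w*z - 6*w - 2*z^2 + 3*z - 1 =7*w^2 + 9*w - 2*z^2 + z*(13*w + 3) + 2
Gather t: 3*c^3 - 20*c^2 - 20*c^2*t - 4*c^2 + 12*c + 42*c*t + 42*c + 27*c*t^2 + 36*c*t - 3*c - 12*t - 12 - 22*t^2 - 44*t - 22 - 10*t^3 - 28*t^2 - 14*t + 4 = 3*c^3 - 24*c^2 + 51*c - 10*t^3 + t^2*(27*c - 50) + t*(-20*c^2 + 78*c - 70) - 30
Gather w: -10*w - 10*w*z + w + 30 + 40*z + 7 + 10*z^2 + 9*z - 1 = w*(-10*z - 9) + 10*z^2 + 49*z + 36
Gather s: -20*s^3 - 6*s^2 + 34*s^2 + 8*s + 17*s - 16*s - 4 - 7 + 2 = -20*s^3 + 28*s^2 + 9*s - 9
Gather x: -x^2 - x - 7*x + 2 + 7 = -x^2 - 8*x + 9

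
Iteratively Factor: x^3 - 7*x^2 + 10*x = (x - 5)*(x^2 - 2*x) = (x - 5)*(x - 2)*(x)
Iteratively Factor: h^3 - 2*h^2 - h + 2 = (h + 1)*(h^2 - 3*h + 2) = (h - 1)*(h + 1)*(h - 2)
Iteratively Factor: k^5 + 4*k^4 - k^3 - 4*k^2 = (k)*(k^4 + 4*k^3 - k^2 - 4*k) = k*(k + 4)*(k^3 - k) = k*(k - 1)*(k + 4)*(k^2 + k) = k^2*(k - 1)*(k + 4)*(k + 1)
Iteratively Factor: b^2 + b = (b + 1)*(b)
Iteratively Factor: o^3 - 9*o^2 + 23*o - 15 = (o - 1)*(o^2 - 8*o + 15) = (o - 5)*(o - 1)*(o - 3)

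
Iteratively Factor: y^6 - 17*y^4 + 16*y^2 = (y)*(y^5 - 17*y^3 + 16*y) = y*(y + 4)*(y^4 - 4*y^3 - y^2 + 4*y) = y*(y - 1)*(y + 4)*(y^3 - 3*y^2 - 4*y) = y*(y - 4)*(y - 1)*(y + 4)*(y^2 + y) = y*(y - 4)*(y - 1)*(y + 1)*(y + 4)*(y)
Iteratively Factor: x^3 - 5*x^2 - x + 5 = (x - 1)*(x^2 - 4*x - 5) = (x - 1)*(x + 1)*(x - 5)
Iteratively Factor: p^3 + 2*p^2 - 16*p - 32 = (p + 2)*(p^2 - 16) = (p + 2)*(p + 4)*(p - 4)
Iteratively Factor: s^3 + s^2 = (s + 1)*(s^2) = s*(s + 1)*(s)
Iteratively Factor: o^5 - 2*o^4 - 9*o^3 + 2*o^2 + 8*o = (o - 4)*(o^4 + 2*o^3 - o^2 - 2*o) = (o - 4)*(o - 1)*(o^3 + 3*o^2 + 2*o) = (o - 4)*(o - 1)*(o + 1)*(o^2 + 2*o) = (o - 4)*(o - 1)*(o + 1)*(o + 2)*(o)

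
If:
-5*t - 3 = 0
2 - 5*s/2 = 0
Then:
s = 4/5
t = -3/5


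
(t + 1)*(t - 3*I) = t^2 + t - 3*I*t - 3*I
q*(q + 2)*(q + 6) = q^3 + 8*q^2 + 12*q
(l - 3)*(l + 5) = l^2 + 2*l - 15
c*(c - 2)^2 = c^3 - 4*c^2 + 4*c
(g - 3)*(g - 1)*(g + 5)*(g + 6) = g^4 + 7*g^3 - 11*g^2 - 87*g + 90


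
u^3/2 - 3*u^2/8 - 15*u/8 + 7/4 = (u/2 + 1)*(u - 7/4)*(u - 1)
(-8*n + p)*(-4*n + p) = 32*n^2 - 12*n*p + p^2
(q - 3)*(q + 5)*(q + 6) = q^3 + 8*q^2 - 3*q - 90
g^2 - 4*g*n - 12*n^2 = (g - 6*n)*(g + 2*n)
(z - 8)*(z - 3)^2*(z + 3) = z^4 - 11*z^3 + 15*z^2 + 99*z - 216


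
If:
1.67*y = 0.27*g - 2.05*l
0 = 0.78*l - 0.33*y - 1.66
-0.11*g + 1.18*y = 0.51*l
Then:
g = -371.01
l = -15.30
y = -41.20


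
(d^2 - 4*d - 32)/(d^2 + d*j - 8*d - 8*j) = (d + 4)/(d + j)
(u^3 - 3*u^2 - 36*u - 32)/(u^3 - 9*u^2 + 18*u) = (u^3 - 3*u^2 - 36*u - 32)/(u*(u^2 - 9*u + 18))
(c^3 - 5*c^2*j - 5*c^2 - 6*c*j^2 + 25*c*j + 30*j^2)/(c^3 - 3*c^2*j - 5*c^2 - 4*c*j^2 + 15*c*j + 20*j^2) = (c - 6*j)/(c - 4*j)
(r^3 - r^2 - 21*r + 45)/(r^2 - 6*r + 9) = r + 5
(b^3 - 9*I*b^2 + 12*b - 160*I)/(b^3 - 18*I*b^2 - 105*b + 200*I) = (b + 4*I)/(b - 5*I)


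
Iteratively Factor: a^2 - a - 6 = (a + 2)*(a - 3)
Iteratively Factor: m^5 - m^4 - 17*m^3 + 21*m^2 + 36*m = (m - 3)*(m^4 + 2*m^3 - 11*m^2 - 12*m) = (m - 3)^2*(m^3 + 5*m^2 + 4*m) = m*(m - 3)^2*(m^2 + 5*m + 4) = m*(m - 3)^2*(m + 4)*(m + 1)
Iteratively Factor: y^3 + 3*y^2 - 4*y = (y)*(y^2 + 3*y - 4) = y*(y - 1)*(y + 4)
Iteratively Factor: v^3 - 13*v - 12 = (v + 1)*(v^2 - v - 12) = (v - 4)*(v + 1)*(v + 3)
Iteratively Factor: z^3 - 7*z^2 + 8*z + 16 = (z + 1)*(z^2 - 8*z + 16) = (z - 4)*(z + 1)*(z - 4)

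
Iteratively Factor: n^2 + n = (n)*(n + 1)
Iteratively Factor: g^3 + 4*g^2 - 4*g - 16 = (g - 2)*(g^2 + 6*g + 8) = (g - 2)*(g + 2)*(g + 4)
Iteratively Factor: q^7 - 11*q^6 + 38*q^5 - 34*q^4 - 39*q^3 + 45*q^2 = (q)*(q^6 - 11*q^5 + 38*q^4 - 34*q^3 - 39*q^2 + 45*q) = q^2*(q^5 - 11*q^4 + 38*q^3 - 34*q^2 - 39*q + 45) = q^2*(q + 1)*(q^4 - 12*q^3 + 50*q^2 - 84*q + 45) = q^2*(q - 3)*(q + 1)*(q^3 - 9*q^2 + 23*q - 15) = q^2*(q - 5)*(q - 3)*(q + 1)*(q^2 - 4*q + 3) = q^2*(q - 5)*(q - 3)^2*(q + 1)*(q - 1)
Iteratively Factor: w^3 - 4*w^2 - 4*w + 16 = (w + 2)*(w^2 - 6*w + 8) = (w - 2)*(w + 2)*(w - 4)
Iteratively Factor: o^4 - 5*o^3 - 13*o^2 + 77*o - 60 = (o - 1)*(o^3 - 4*o^2 - 17*o + 60) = (o - 3)*(o - 1)*(o^2 - o - 20) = (o - 3)*(o - 1)*(o + 4)*(o - 5)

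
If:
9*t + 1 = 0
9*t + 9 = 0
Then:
No Solution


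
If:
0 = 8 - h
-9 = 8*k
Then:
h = 8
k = -9/8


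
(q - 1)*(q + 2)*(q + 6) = q^3 + 7*q^2 + 4*q - 12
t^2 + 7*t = t*(t + 7)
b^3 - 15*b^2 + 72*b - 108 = (b - 6)^2*(b - 3)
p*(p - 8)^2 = p^3 - 16*p^2 + 64*p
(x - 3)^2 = x^2 - 6*x + 9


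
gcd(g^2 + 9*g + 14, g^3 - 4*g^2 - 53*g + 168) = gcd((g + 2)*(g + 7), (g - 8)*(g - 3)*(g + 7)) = g + 7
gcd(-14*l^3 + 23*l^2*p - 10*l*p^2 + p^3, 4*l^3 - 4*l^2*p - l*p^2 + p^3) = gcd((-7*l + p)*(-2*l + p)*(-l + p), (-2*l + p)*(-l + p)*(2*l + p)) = 2*l^2 - 3*l*p + p^2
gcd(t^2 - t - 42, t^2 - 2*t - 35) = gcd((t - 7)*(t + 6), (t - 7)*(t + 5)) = t - 7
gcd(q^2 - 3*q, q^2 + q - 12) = q - 3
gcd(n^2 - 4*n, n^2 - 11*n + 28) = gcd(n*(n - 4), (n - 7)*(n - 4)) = n - 4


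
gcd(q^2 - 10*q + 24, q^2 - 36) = q - 6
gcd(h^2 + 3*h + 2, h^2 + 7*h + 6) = h + 1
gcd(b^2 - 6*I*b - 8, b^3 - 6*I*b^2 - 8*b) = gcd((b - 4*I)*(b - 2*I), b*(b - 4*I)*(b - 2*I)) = b^2 - 6*I*b - 8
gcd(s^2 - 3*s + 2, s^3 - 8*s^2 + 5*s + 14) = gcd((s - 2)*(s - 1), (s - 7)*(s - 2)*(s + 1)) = s - 2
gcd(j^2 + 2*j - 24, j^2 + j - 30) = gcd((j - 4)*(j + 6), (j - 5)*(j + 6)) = j + 6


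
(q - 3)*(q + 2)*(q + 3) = q^3 + 2*q^2 - 9*q - 18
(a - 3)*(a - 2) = a^2 - 5*a + 6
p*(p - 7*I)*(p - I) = p^3 - 8*I*p^2 - 7*p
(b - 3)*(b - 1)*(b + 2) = b^3 - 2*b^2 - 5*b + 6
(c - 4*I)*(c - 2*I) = c^2 - 6*I*c - 8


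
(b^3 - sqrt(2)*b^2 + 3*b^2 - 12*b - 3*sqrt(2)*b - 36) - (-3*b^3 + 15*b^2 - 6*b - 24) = 4*b^3 - 12*b^2 - sqrt(2)*b^2 - 6*b - 3*sqrt(2)*b - 12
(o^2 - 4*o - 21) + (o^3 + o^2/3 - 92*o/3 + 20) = o^3 + 4*o^2/3 - 104*o/3 - 1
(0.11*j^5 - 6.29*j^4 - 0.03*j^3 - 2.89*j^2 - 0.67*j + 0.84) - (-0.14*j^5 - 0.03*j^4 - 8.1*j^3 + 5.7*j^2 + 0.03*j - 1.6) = 0.25*j^5 - 6.26*j^4 + 8.07*j^3 - 8.59*j^2 - 0.7*j + 2.44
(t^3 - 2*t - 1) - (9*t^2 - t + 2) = t^3 - 9*t^2 - t - 3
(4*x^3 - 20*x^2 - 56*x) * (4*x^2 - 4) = 16*x^5 - 80*x^4 - 240*x^3 + 80*x^2 + 224*x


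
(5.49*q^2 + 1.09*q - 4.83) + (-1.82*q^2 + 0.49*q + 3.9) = 3.67*q^2 + 1.58*q - 0.93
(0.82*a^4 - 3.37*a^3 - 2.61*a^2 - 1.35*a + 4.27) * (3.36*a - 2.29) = 2.7552*a^5 - 13.201*a^4 - 1.0523*a^3 + 1.4409*a^2 + 17.4387*a - 9.7783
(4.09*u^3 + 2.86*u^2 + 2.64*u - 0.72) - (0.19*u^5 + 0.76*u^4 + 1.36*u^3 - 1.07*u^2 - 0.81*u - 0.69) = -0.19*u^5 - 0.76*u^4 + 2.73*u^3 + 3.93*u^2 + 3.45*u - 0.03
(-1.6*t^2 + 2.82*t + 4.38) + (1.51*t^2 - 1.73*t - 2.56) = -0.0900000000000001*t^2 + 1.09*t + 1.82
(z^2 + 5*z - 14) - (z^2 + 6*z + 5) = -z - 19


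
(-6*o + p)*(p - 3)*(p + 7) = -6*o*p^2 - 24*o*p + 126*o + p^3 + 4*p^2 - 21*p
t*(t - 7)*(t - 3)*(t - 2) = t^4 - 12*t^3 + 41*t^2 - 42*t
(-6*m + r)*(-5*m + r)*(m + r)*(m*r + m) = 30*m^4*r + 30*m^4 + 19*m^3*r^2 + 19*m^3*r - 10*m^2*r^3 - 10*m^2*r^2 + m*r^4 + m*r^3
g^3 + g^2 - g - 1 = (g - 1)*(g + 1)^2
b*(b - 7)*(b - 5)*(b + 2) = b^4 - 10*b^3 + 11*b^2 + 70*b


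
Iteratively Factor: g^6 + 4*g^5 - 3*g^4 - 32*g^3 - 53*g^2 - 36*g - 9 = (g + 1)*(g^5 + 3*g^4 - 6*g^3 - 26*g^2 - 27*g - 9) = (g + 1)^2*(g^4 + 2*g^3 - 8*g^2 - 18*g - 9) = (g + 1)^2*(g + 3)*(g^3 - g^2 - 5*g - 3) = (g - 3)*(g + 1)^2*(g + 3)*(g^2 + 2*g + 1) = (g - 3)*(g + 1)^3*(g + 3)*(g + 1)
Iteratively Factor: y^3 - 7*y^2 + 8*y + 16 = (y + 1)*(y^2 - 8*y + 16) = (y - 4)*(y + 1)*(y - 4)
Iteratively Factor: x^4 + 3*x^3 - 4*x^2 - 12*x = (x - 2)*(x^3 + 5*x^2 + 6*x) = (x - 2)*(x + 2)*(x^2 + 3*x) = x*(x - 2)*(x + 2)*(x + 3)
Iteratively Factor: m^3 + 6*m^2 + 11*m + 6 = (m + 3)*(m^2 + 3*m + 2) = (m + 1)*(m + 3)*(m + 2)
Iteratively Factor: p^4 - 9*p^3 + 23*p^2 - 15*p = (p - 3)*(p^3 - 6*p^2 + 5*p) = p*(p - 3)*(p^2 - 6*p + 5) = p*(p - 5)*(p - 3)*(p - 1)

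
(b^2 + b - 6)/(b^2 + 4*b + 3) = (b - 2)/(b + 1)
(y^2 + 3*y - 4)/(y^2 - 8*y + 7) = (y + 4)/(y - 7)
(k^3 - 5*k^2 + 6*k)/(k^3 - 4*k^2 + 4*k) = (k - 3)/(k - 2)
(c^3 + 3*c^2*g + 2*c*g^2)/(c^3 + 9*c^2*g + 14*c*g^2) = (c + g)/(c + 7*g)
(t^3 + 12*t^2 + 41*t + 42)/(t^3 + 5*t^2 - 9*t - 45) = (t^2 + 9*t + 14)/(t^2 + 2*t - 15)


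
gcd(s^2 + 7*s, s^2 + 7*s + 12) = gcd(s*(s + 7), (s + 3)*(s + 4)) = 1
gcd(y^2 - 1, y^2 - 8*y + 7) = y - 1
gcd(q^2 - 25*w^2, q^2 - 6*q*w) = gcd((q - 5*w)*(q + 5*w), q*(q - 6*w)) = 1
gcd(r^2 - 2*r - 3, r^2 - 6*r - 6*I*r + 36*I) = 1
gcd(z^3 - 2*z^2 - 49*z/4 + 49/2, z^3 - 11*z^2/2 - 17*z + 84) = z - 7/2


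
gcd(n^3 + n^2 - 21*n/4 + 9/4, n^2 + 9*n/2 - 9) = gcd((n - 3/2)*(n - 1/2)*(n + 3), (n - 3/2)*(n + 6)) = n - 3/2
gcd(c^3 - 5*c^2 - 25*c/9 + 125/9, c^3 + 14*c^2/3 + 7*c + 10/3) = c + 5/3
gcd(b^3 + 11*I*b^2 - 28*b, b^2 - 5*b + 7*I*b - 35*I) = b + 7*I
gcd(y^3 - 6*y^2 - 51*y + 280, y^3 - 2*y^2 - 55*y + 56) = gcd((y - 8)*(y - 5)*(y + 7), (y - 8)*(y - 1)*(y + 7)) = y^2 - y - 56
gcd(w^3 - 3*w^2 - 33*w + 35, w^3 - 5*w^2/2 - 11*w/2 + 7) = w - 1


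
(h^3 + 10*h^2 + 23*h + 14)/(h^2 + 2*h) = h + 8 + 7/h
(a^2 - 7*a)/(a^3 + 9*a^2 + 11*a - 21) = a*(a - 7)/(a^3 + 9*a^2 + 11*a - 21)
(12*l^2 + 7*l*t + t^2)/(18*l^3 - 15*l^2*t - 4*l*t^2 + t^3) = (4*l + t)/(6*l^2 - 7*l*t + t^2)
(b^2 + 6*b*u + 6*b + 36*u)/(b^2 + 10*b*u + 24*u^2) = (b + 6)/(b + 4*u)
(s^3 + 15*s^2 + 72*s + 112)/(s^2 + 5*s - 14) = (s^2 + 8*s + 16)/(s - 2)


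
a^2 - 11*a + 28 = (a - 7)*(a - 4)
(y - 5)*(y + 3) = y^2 - 2*y - 15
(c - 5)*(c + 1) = c^2 - 4*c - 5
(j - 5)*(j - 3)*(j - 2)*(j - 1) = j^4 - 11*j^3 + 41*j^2 - 61*j + 30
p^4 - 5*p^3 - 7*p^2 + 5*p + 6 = (p - 6)*(p - 1)*(p + 1)^2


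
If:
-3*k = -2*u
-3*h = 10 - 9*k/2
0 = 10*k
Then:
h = -10/3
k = 0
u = 0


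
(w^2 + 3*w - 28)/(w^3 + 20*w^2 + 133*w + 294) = (w - 4)/(w^2 + 13*w + 42)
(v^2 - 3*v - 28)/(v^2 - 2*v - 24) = (v - 7)/(v - 6)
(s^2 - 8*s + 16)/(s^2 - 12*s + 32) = (s - 4)/(s - 8)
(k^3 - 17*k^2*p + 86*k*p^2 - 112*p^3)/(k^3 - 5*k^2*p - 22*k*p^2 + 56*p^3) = (k - 8*p)/(k + 4*p)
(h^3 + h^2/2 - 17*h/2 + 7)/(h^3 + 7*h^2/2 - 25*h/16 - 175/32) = 16*(h^2 - 3*h + 2)/(16*h^2 - 25)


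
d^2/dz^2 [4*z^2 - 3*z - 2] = 8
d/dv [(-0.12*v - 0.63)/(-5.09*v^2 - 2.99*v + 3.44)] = (0.6108*v^2 + 0.3588*v - (0.12*v + 0.63)*(10.18*v + 2.99) - 0.4128)/(5.09*v^2 + 2.99*v - 3.44)^2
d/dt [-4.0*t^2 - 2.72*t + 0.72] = -8.0*t - 2.72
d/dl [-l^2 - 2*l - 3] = -2*l - 2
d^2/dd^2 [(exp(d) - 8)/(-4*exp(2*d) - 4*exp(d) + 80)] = (-exp(4*d) + 33*exp(3*d) - 96*exp(2*d) + 628*exp(d) - 240)*exp(d)/(4*(exp(6*d) + 3*exp(5*d) - 57*exp(4*d) - 119*exp(3*d) + 1140*exp(2*d) + 1200*exp(d) - 8000))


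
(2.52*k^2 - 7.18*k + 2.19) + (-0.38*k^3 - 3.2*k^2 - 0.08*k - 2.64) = -0.38*k^3 - 0.68*k^2 - 7.26*k - 0.45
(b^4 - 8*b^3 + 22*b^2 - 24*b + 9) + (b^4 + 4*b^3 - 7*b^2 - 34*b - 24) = 2*b^4 - 4*b^3 + 15*b^2 - 58*b - 15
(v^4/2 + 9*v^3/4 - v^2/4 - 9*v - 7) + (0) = v^4/2 + 9*v^3/4 - v^2/4 - 9*v - 7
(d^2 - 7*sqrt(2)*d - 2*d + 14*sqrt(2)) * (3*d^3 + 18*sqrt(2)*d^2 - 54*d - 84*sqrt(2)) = 3*d^5 - 6*d^4 - 3*sqrt(2)*d^4 - 306*d^3 + 6*sqrt(2)*d^3 + 294*sqrt(2)*d^2 + 612*d^2 - 588*sqrt(2)*d + 1176*d - 2352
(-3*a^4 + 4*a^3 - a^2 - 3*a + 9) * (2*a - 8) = -6*a^5 + 32*a^4 - 34*a^3 + 2*a^2 + 42*a - 72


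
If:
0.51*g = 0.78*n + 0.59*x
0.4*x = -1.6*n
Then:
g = 0.774509803921569*x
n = -0.25*x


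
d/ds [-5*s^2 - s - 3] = -10*s - 1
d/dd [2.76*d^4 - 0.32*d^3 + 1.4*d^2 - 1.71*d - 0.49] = 11.04*d^3 - 0.96*d^2 + 2.8*d - 1.71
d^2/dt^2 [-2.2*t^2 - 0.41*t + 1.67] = -4.40000000000000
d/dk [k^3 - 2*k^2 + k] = 3*k^2 - 4*k + 1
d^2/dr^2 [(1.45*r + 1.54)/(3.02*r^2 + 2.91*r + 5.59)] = ((1.45*r + 1.54)*(6.04*r + 2.91)*(12.08*r + 5.82) - (26.274*r + 17.7406)*(3.02*r^2 + 2.91*r + 5.59))/(3.02*r^2 + 2.91*r + 5.59)^3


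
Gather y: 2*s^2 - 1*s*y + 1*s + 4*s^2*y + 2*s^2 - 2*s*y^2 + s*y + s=4*s^2*y + 4*s^2 - 2*s*y^2 + 2*s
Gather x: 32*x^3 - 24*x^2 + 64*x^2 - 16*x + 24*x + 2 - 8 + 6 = 32*x^3 + 40*x^2 + 8*x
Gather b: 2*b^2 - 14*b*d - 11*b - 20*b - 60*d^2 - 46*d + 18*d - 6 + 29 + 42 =2*b^2 + b*(-14*d - 31) - 60*d^2 - 28*d + 65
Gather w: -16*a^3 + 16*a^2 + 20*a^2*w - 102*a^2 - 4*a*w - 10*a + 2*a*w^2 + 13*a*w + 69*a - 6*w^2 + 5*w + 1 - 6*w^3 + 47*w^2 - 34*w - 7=-16*a^3 - 86*a^2 + 59*a - 6*w^3 + w^2*(2*a + 41) + w*(20*a^2 + 9*a - 29) - 6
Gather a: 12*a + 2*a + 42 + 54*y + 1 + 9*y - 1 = 14*a + 63*y + 42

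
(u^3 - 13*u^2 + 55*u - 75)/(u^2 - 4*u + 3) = (u^2 - 10*u + 25)/(u - 1)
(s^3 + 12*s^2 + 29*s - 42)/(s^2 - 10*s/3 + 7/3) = 3*(s^2 + 13*s + 42)/(3*s - 7)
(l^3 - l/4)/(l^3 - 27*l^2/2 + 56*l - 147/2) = (4*l^3 - l)/(4*l^3 - 54*l^2 + 224*l - 294)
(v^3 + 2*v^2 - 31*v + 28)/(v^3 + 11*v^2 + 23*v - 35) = (v - 4)/(v + 5)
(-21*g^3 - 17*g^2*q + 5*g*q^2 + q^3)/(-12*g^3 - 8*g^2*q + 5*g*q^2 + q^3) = (-21*g^2 + 4*g*q + q^2)/(-12*g^2 + 4*g*q + q^2)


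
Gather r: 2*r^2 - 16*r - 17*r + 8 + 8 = 2*r^2 - 33*r + 16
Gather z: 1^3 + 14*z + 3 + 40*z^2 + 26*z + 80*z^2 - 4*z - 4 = 120*z^2 + 36*z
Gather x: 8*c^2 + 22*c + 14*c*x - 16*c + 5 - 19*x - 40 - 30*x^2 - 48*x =8*c^2 + 6*c - 30*x^2 + x*(14*c - 67) - 35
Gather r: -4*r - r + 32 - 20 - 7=5 - 5*r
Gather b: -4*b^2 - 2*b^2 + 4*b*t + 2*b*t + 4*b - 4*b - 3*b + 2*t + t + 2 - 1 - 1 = -6*b^2 + b*(6*t - 3) + 3*t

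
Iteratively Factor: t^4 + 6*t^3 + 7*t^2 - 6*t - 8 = (t + 2)*(t^3 + 4*t^2 - t - 4) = (t - 1)*(t + 2)*(t^2 + 5*t + 4) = (t - 1)*(t + 1)*(t + 2)*(t + 4)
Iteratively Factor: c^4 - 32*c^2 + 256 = (c + 4)*(c^3 - 4*c^2 - 16*c + 64) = (c - 4)*(c + 4)*(c^2 - 16) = (c - 4)*(c + 4)^2*(c - 4)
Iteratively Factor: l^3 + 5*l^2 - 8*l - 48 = (l - 3)*(l^2 + 8*l + 16) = (l - 3)*(l + 4)*(l + 4)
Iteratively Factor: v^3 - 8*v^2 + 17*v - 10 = (v - 1)*(v^2 - 7*v + 10) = (v - 2)*(v - 1)*(v - 5)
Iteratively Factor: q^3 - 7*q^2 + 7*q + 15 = (q + 1)*(q^2 - 8*q + 15) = (q - 5)*(q + 1)*(q - 3)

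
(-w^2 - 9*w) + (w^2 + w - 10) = -8*w - 10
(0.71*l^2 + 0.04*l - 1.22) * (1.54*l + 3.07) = 1.0934*l^3 + 2.2413*l^2 - 1.756*l - 3.7454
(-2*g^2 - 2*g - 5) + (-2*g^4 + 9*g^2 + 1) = -2*g^4 + 7*g^2 - 2*g - 4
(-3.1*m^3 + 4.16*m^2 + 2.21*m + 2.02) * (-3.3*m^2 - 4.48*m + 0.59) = 10.23*m^5 + 0.160000000000002*m^4 - 27.7588*m^3 - 14.1124*m^2 - 7.7457*m + 1.1918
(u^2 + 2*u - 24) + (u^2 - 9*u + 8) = 2*u^2 - 7*u - 16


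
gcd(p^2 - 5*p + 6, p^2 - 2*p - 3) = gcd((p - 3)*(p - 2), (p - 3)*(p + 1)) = p - 3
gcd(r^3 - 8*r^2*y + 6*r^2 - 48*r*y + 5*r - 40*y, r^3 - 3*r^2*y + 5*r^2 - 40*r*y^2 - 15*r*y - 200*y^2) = -r^2 + 8*r*y - 5*r + 40*y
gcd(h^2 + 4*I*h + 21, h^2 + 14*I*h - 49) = h + 7*I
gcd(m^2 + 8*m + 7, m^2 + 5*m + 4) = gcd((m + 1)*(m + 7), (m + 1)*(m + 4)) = m + 1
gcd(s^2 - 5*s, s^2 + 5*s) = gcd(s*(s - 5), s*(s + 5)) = s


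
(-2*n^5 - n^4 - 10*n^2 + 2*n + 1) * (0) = 0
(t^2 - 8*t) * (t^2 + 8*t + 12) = t^4 - 52*t^2 - 96*t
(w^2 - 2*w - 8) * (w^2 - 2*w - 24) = w^4 - 4*w^3 - 28*w^2 + 64*w + 192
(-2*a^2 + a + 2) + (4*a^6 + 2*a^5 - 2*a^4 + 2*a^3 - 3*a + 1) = 4*a^6 + 2*a^5 - 2*a^4 + 2*a^3 - 2*a^2 - 2*a + 3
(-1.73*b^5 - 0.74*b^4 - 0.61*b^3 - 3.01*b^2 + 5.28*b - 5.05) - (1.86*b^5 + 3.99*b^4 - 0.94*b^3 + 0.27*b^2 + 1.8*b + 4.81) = -3.59*b^5 - 4.73*b^4 + 0.33*b^3 - 3.28*b^2 + 3.48*b - 9.86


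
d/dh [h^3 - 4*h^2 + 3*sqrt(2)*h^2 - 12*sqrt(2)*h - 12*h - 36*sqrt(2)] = 3*h^2 - 8*h + 6*sqrt(2)*h - 12*sqrt(2) - 12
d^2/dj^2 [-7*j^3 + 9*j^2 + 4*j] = 18 - 42*j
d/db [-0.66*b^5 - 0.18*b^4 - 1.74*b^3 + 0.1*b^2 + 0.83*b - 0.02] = -3.3*b^4 - 0.72*b^3 - 5.22*b^2 + 0.2*b + 0.83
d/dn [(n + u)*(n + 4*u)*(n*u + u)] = u*(3*n^2 + 10*n*u + 2*n + 4*u^2 + 5*u)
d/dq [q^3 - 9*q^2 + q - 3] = 3*q^2 - 18*q + 1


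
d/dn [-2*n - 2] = -2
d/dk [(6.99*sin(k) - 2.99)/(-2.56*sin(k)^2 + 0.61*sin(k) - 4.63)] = (17.8944*sin(k)^2 - 15.3088*sin(k) - 30.5398)*cos(k)/(6.5536*sin(k)^4 - 3.1232*sin(k)^3 + 24.0777*sin(k)^2 - 5.6486*sin(k) + 21.4369)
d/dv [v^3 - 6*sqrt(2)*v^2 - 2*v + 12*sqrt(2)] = 3*v^2 - 12*sqrt(2)*v - 2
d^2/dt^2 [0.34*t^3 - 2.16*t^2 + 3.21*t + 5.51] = 2.04*t - 4.32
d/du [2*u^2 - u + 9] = 4*u - 1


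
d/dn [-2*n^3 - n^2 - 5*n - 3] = -6*n^2 - 2*n - 5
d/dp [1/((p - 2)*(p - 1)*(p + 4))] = (-(p - 2)*(p - 1) - (p - 2)*(p + 4) - (p - 1)*(p + 4))/((p - 2)^2*(p - 1)^2*(p + 4)^2)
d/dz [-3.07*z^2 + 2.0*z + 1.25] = 2.0 - 6.14*z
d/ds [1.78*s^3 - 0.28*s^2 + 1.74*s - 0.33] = 5.34*s^2 - 0.56*s + 1.74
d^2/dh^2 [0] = 0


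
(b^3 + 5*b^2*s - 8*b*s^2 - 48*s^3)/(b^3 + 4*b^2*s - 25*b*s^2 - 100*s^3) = (-b^2 - b*s + 12*s^2)/(-b^2 + 25*s^2)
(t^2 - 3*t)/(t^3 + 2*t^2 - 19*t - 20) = t*(t - 3)/(t^3 + 2*t^2 - 19*t - 20)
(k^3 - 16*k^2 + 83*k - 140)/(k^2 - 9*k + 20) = k - 7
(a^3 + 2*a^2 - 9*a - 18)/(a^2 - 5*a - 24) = (a^2 - a - 6)/(a - 8)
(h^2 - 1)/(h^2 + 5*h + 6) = (h^2 - 1)/(h^2 + 5*h + 6)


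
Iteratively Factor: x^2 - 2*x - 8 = (x - 4)*(x + 2)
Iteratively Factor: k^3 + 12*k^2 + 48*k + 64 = (k + 4)*(k^2 + 8*k + 16) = (k + 4)^2*(k + 4)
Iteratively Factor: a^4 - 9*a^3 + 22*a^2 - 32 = (a + 1)*(a^3 - 10*a^2 + 32*a - 32) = (a - 4)*(a + 1)*(a^2 - 6*a + 8) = (a - 4)^2*(a + 1)*(a - 2)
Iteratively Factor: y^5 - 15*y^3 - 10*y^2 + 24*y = (y - 1)*(y^4 + y^3 - 14*y^2 - 24*y) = y*(y - 1)*(y^3 + y^2 - 14*y - 24) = y*(y - 4)*(y - 1)*(y^2 + 5*y + 6) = y*(y - 4)*(y - 1)*(y + 3)*(y + 2)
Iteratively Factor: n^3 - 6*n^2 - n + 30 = (n - 3)*(n^2 - 3*n - 10) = (n - 3)*(n + 2)*(n - 5)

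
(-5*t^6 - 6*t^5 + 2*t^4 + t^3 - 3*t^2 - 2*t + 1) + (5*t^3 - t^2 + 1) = -5*t^6 - 6*t^5 + 2*t^4 + 6*t^3 - 4*t^2 - 2*t + 2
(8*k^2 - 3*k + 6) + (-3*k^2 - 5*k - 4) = 5*k^2 - 8*k + 2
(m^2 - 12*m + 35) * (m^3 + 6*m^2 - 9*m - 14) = m^5 - 6*m^4 - 46*m^3 + 304*m^2 - 147*m - 490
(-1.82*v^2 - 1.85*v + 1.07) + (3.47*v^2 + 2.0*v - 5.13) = 1.65*v^2 + 0.15*v - 4.06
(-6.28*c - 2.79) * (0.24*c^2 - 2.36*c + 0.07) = -1.5072*c^3 + 14.1512*c^2 + 6.1448*c - 0.1953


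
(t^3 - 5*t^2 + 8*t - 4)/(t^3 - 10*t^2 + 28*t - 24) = (t - 1)/(t - 6)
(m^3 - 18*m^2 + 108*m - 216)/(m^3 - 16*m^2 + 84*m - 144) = (m - 6)/(m - 4)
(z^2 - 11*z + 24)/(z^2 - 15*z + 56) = (z - 3)/(z - 7)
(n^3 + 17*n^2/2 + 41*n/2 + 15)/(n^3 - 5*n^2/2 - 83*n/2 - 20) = (2*n^2 + 7*n + 6)/(2*n^2 - 15*n - 8)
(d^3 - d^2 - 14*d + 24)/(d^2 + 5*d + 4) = (d^2 - 5*d + 6)/(d + 1)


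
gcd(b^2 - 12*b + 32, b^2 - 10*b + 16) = b - 8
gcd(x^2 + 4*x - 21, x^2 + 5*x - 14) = x + 7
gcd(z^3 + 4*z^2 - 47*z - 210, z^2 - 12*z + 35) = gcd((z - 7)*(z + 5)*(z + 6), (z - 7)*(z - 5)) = z - 7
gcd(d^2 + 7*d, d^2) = d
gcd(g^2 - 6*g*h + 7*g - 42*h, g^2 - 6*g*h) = g - 6*h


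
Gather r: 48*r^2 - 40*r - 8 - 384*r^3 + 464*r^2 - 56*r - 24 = -384*r^3 + 512*r^2 - 96*r - 32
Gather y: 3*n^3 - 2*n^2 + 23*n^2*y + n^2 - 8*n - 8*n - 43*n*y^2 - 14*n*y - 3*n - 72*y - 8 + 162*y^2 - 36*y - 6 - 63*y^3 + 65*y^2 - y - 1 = 3*n^3 - n^2 - 19*n - 63*y^3 + y^2*(227 - 43*n) + y*(23*n^2 - 14*n - 109) - 15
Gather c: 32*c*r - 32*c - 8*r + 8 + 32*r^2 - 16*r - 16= c*(32*r - 32) + 32*r^2 - 24*r - 8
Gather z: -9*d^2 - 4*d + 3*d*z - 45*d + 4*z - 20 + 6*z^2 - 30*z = -9*d^2 - 49*d + 6*z^2 + z*(3*d - 26) - 20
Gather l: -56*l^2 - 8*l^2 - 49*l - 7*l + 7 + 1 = -64*l^2 - 56*l + 8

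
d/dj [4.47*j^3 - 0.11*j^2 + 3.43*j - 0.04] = 13.41*j^2 - 0.22*j + 3.43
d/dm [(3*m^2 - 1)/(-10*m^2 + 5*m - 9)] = (15*m^2 - 74*m + 5)/(100*m^4 - 100*m^3 + 205*m^2 - 90*m + 81)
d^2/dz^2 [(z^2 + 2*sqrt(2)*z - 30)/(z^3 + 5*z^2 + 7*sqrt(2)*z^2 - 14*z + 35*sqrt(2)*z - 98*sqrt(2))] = 2*(z^6 + 6*sqrt(2)*z^5 - 75*sqrt(2)*z^4 - 54*z^4 - 1480*z^3 - 797*sqrt(2)*z^3 - 7980*sqrt(2)*z^2 - 3342*z^2 - 31920*z - 7518*sqrt(2)*z - 106820 + 28420*sqrt(2))/(z^9 + 15*z^8 + 21*sqrt(2)*z^8 + 327*z^7 + 315*sqrt(2)*z^7 + 1379*sqrt(2)*z^6 + 4115*z^6 + 4095*sqrt(2)*z^5 + 9240*z^5 - 83790*z^4 + 12936*sqrt(2)*z^4 - 140630*sqrt(2)*z^3 - 138572*z^3 - 374556*sqrt(2)*z^2 + 864360*z^2 - 806736*z + 2016840*sqrt(2)*z - 1882384*sqrt(2))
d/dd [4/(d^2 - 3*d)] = 4*(3 - 2*d)/(d^2*(d - 3)^2)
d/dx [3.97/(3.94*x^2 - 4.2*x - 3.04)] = (16.674 - 31.2836*x)/(-3.94*x^2 + 4.2*x + 3.04)^2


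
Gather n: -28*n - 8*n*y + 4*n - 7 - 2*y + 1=n*(-8*y - 24) - 2*y - 6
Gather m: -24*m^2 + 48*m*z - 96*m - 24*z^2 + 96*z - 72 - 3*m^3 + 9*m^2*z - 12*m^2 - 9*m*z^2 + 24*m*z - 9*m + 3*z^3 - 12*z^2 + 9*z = -3*m^3 + m^2*(9*z - 36) + m*(-9*z^2 + 72*z - 105) + 3*z^3 - 36*z^2 + 105*z - 72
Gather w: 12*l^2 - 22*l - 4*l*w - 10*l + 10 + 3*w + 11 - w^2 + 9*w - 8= 12*l^2 - 32*l - w^2 + w*(12 - 4*l) + 13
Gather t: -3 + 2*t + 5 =2*t + 2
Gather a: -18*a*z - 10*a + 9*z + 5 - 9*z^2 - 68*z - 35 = a*(-18*z - 10) - 9*z^2 - 59*z - 30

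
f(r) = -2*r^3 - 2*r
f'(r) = -6*r^2 - 2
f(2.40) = -32.45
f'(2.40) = -36.56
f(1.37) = -7.88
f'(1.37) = -13.26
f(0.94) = -3.54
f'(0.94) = -7.30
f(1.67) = -12.65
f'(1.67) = -18.73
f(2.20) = -25.70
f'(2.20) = -31.04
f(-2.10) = 22.72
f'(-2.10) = -28.46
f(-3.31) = 79.15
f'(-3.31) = -67.74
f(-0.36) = 0.81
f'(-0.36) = -2.78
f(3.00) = -60.00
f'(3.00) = -56.00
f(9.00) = -1476.00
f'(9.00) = -488.00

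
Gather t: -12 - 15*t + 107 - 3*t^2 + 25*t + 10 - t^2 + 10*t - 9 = -4*t^2 + 20*t + 96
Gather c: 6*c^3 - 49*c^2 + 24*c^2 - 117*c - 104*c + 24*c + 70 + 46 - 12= 6*c^3 - 25*c^2 - 197*c + 104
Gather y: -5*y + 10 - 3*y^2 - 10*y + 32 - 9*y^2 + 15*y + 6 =48 - 12*y^2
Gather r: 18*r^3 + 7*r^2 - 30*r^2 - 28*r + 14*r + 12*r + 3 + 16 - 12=18*r^3 - 23*r^2 - 2*r + 7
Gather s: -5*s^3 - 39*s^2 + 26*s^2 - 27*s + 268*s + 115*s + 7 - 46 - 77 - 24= -5*s^3 - 13*s^2 + 356*s - 140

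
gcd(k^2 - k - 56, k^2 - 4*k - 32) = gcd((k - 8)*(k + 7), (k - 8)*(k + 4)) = k - 8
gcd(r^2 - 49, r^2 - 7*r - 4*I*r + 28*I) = r - 7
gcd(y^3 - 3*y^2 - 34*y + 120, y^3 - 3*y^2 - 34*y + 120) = y^3 - 3*y^2 - 34*y + 120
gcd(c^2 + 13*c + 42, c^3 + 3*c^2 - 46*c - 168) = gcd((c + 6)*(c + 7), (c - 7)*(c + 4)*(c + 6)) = c + 6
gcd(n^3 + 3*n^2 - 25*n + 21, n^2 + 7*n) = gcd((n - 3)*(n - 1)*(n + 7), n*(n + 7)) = n + 7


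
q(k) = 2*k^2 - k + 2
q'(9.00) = 35.00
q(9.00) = 155.00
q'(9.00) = 35.00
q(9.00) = 155.00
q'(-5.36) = -22.44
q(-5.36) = 64.82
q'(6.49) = 24.96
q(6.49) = 79.75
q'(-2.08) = -9.32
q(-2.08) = 12.73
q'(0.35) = 0.40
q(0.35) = 1.90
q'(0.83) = 2.32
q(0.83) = 2.55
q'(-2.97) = -12.88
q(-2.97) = 22.61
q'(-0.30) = -2.20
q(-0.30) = 2.48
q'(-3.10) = -13.40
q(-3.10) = 24.32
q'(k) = 4*k - 1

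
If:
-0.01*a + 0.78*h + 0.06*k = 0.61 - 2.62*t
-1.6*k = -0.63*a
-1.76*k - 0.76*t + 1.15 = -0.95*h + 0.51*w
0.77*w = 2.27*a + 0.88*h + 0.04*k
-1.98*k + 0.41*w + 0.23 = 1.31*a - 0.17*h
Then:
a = 0.55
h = 0.39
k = 0.21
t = 0.12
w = 2.06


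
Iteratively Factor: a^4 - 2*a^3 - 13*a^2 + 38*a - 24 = (a + 4)*(a^3 - 6*a^2 + 11*a - 6) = (a - 2)*(a + 4)*(a^2 - 4*a + 3) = (a - 2)*(a - 1)*(a + 4)*(a - 3)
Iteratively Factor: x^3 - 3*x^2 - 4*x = (x)*(x^2 - 3*x - 4) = x*(x - 4)*(x + 1)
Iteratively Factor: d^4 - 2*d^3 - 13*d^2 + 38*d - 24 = (d - 3)*(d^3 + d^2 - 10*d + 8) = (d - 3)*(d - 1)*(d^2 + 2*d - 8) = (d - 3)*(d - 1)*(d + 4)*(d - 2)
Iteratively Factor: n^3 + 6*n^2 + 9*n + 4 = (n + 4)*(n^2 + 2*n + 1) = (n + 1)*(n + 4)*(n + 1)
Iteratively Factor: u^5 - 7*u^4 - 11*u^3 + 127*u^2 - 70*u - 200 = (u + 1)*(u^4 - 8*u^3 - 3*u^2 + 130*u - 200) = (u - 2)*(u + 1)*(u^3 - 6*u^2 - 15*u + 100) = (u - 5)*(u - 2)*(u + 1)*(u^2 - u - 20) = (u - 5)*(u - 2)*(u + 1)*(u + 4)*(u - 5)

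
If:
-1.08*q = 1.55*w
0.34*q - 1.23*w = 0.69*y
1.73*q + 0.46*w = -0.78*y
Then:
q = 0.00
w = 0.00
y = 0.00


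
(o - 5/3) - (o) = -5/3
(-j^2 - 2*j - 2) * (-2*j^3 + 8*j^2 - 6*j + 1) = 2*j^5 - 4*j^4 - 6*j^3 - 5*j^2 + 10*j - 2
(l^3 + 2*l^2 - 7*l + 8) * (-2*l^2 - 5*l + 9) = -2*l^5 - 9*l^4 + 13*l^3 + 37*l^2 - 103*l + 72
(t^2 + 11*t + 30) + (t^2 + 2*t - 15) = 2*t^2 + 13*t + 15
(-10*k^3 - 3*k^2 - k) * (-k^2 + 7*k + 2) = 10*k^5 - 67*k^4 - 40*k^3 - 13*k^2 - 2*k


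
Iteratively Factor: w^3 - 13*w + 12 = (w + 4)*(w^2 - 4*w + 3) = (w - 1)*(w + 4)*(w - 3)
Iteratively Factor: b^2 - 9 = (b - 3)*(b + 3)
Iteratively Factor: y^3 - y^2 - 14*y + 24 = (y + 4)*(y^2 - 5*y + 6) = (y - 2)*(y + 4)*(y - 3)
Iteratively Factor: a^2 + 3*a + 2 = (a + 1)*(a + 2)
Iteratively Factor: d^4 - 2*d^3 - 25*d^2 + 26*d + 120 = (d + 2)*(d^3 - 4*d^2 - 17*d + 60) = (d - 3)*(d + 2)*(d^2 - d - 20) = (d - 3)*(d + 2)*(d + 4)*(d - 5)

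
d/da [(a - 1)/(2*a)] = 1/(2*a^2)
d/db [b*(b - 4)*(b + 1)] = 3*b^2 - 6*b - 4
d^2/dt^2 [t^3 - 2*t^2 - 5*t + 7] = 6*t - 4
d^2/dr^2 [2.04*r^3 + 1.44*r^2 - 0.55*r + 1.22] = 12.24*r + 2.88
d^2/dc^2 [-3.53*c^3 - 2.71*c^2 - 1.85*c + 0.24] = -21.18*c - 5.42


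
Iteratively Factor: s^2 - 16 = (s + 4)*(s - 4)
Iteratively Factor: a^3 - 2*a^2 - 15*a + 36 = (a - 3)*(a^2 + a - 12) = (a - 3)*(a + 4)*(a - 3)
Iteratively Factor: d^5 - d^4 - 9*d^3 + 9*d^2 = (d - 1)*(d^4 - 9*d^2) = (d - 3)*(d - 1)*(d^3 + 3*d^2) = d*(d - 3)*(d - 1)*(d^2 + 3*d) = d*(d - 3)*(d - 1)*(d + 3)*(d)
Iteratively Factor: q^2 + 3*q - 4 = (q - 1)*(q + 4)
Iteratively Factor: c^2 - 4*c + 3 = (c - 3)*(c - 1)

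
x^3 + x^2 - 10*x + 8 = (x - 2)*(x - 1)*(x + 4)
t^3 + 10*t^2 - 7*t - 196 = (t - 4)*(t + 7)^2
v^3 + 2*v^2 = v^2*(v + 2)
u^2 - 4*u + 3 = (u - 3)*(u - 1)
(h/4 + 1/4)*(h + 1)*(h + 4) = h^3/4 + 3*h^2/2 + 9*h/4 + 1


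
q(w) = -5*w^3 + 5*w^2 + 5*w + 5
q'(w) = -15*w^2 + 10*w + 5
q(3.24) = -96.37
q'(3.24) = -120.06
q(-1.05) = 11.05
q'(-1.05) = -22.04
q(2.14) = -10.40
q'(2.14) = -42.29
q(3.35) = -110.11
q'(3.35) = -129.84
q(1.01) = 10.00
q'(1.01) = -0.20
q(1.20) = 9.56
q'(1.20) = -4.60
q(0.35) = 7.15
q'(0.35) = 6.66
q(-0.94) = 8.87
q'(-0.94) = -17.65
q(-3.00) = 170.00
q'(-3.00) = -160.00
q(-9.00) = 4010.00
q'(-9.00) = -1300.00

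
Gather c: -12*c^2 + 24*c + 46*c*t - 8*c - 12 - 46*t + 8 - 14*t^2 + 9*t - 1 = -12*c^2 + c*(46*t + 16) - 14*t^2 - 37*t - 5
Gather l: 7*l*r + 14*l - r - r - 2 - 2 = l*(7*r + 14) - 2*r - 4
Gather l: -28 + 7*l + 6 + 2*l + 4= 9*l - 18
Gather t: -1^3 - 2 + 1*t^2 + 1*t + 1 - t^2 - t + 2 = 0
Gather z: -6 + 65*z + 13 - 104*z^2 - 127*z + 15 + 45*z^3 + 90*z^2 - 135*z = 45*z^3 - 14*z^2 - 197*z + 22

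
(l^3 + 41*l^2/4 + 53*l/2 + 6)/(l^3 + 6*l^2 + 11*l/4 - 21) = (4*l^2 + 25*l + 6)/(4*l^2 + 8*l - 21)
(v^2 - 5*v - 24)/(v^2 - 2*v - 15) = (v - 8)/(v - 5)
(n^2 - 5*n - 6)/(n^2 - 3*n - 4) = (n - 6)/(n - 4)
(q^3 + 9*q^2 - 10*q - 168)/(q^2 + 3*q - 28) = q + 6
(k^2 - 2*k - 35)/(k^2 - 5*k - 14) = (k + 5)/(k + 2)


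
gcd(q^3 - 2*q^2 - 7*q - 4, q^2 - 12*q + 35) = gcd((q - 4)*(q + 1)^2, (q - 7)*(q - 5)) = 1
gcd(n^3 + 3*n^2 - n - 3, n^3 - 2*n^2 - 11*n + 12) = n^2 + 2*n - 3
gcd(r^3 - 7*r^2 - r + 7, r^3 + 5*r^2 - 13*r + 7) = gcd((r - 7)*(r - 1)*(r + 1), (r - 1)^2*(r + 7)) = r - 1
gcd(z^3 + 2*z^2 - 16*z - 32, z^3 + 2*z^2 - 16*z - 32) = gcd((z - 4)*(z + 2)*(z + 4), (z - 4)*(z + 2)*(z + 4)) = z^3 + 2*z^2 - 16*z - 32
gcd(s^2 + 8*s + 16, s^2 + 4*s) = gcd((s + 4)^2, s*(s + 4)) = s + 4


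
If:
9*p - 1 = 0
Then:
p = 1/9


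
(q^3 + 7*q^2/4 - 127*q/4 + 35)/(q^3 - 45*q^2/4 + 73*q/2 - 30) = (q + 7)/(q - 6)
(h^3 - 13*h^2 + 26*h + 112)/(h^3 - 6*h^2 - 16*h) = (h - 7)/h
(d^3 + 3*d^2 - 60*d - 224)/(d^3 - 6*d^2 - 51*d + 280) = (d + 4)/(d - 5)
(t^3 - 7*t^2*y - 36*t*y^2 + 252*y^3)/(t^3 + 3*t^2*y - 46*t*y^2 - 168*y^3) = (t - 6*y)/(t + 4*y)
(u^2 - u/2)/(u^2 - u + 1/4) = 2*u/(2*u - 1)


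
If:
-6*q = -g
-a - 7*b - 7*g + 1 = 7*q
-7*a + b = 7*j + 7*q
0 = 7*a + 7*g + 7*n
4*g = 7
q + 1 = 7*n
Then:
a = -325/168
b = -159/98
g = 7/4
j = 484/343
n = 31/168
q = 7/24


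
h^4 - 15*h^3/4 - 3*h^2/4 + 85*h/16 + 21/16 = (h - 7/2)*(h - 3/2)*(h + 1/4)*(h + 1)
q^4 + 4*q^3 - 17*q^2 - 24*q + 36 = (q - 3)*(q - 1)*(q + 2)*(q + 6)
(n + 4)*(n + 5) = n^2 + 9*n + 20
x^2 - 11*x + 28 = (x - 7)*(x - 4)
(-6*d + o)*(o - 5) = -6*d*o + 30*d + o^2 - 5*o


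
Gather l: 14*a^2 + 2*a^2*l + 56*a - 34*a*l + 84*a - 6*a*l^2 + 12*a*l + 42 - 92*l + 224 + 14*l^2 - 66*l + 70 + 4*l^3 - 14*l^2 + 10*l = 14*a^2 - 6*a*l^2 + 140*a + 4*l^3 + l*(2*a^2 - 22*a - 148) + 336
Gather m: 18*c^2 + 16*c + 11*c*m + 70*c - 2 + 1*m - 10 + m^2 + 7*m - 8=18*c^2 + 86*c + m^2 + m*(11*c + 8) - 20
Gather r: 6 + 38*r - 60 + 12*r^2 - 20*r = 12*r^2 + 18*r - 54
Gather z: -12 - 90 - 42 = -144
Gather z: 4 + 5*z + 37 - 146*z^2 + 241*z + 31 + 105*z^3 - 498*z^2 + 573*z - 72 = 105*z^3 - 644*z^2 + 819*z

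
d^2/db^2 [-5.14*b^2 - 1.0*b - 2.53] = -10.2800000000000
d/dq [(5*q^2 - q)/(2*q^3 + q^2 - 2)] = (-2*q^2*(3*q + 1)*(5*q - 1) + (10*q - 1)*(2*q^3 + q^2 - 2))/(2*q^3 + q^2 - 2)^2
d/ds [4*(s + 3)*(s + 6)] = 8*s + 36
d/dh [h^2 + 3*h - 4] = 2*h + 3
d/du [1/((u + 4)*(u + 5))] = (-2*u - 9)/(u^4 + 18*u^3 + 121*u^2 + 360*u + 400)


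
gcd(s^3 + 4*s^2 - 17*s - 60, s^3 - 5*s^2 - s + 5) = 1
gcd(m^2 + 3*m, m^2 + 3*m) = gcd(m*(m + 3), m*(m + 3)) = m^2 + 3*m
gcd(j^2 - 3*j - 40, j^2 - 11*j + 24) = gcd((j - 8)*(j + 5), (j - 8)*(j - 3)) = j - 8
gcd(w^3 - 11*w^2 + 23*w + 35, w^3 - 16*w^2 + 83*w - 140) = w^2 - 12*w + 35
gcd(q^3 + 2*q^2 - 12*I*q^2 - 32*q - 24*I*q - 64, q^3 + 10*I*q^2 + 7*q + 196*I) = q - 4*I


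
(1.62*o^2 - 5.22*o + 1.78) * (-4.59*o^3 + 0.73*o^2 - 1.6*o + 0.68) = -7.4358*o^5 + 25.1424*o^4 - 14.5728*o^3 + 10.753*o^2 - 6.3976*o + 1.2104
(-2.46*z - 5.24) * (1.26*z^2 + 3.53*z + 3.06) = -3.0996*z^3 - 15.2862*z^2 - 26.0248*z - 16.0344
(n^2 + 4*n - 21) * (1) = n^2 + 4*n - 21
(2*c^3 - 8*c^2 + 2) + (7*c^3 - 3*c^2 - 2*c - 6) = 9*c^3 - 11*c^2 - 2*c - 4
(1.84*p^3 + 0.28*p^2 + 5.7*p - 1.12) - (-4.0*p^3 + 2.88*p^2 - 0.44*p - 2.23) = 5.84*p^3 - 2.6*p^2 + 6.14*p + 1.11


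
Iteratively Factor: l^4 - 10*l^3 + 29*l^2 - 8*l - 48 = (l + 1)*(l^3 - 11*l^2 + 40*l - 48) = (l - 3)*(l + 1)*(l^2 - 8*l + 16) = (l - 4)*(l - 3)*(l + 1)*(l - 4)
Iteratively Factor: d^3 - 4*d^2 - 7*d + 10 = (d - 5)*(d^2 + d - 2) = (d - 5)*(d - 1)*(d + 2)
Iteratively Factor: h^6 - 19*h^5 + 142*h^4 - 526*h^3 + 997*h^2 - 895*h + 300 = (h - 5)*(h^5 - 14*h^4 + 72*h^3 - 166*h^2 + 167*h - 60) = (h - 5)*(h - 3)*(h^4 - 11*h^3 + 39*h^2 - 49*h + 20) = (h - 5)^2*(h - 3)*(h^3 - 6*h^2 + 9*h - 4) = (h - 5)^2*(h - 4)*(h - 3)*(h^2 - 2*h + 1) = (h - 5)^2*(h - 4)*(h - 3)*(h - 1)*(h - 1)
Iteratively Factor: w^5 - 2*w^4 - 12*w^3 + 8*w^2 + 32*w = (w + 2)*(w^4 - 4*w^3 - 4*w^2 + 16*w) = (w - 2)*(w + 2)*(w^3 - 2*w^2 - 8*w) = w*(w - 2)*(w + 2)*(w^2 - 2*w - 8) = w*(w - 2)*(w + 2)^2*(w - 4)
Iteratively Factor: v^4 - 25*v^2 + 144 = (v - 3)*(v^3 + 3*v^2 - 16*v - 48) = (v - 3)*(v + 3)*(v^2 - 16) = (v - 4)*(v - 3)*(v + 3)*(v + 4)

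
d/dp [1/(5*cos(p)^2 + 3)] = 20*sin(2*p)/(5*cos(2*p) + 11)^2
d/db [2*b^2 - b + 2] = 4*b - 1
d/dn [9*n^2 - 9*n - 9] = 18*n - 9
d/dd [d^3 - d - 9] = 3*d^2 - 1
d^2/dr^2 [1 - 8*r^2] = -16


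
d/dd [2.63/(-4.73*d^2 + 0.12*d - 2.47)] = (24.8798*d - 0.3156)/(4.73*d^2 - 0.12*d + 2.47)^2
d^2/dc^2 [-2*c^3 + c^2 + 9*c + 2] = 2 - 12*c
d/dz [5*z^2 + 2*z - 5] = 10*z + 2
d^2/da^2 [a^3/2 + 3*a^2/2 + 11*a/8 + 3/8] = 3*a + 3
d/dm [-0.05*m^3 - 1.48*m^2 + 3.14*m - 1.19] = -0.15*m^2 - 2.96*m + 3.14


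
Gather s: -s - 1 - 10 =-s - 11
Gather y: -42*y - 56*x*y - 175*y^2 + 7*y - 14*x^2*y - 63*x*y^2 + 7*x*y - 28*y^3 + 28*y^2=-28*y^3 + y^2*(-63*x - 147) + y*(-14*x^2 - 49*x - 35)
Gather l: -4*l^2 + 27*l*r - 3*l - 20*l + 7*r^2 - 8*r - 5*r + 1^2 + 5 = -4*l^2 + l*(27*r - 23) + 7*r^2 - 13*r + 6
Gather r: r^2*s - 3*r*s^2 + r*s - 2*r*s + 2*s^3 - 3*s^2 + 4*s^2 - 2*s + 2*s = r^2*s + r*(-3*s^2 - s) + 2*s^3 + s^2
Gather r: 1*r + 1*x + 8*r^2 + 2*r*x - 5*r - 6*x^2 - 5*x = 8*r^2 + r*(2*x - 4) - 6*x^2 - 4*x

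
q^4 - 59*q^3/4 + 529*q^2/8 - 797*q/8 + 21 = (q - 8)*(q - 7/2)*(q - 3)*(q - 1/4)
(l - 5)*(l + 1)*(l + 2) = l^3 - 2*l^2 - 13*l - 10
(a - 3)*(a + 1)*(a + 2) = a^3 - 7*a - 6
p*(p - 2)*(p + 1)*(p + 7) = p^4 + 6*p^3 - 9*p^2 - 14*p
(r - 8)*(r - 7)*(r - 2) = r^3 - 17*r^2 + 86*r - 112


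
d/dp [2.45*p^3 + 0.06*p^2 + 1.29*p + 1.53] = 7.35*p^2 + 0.12*p + 1.29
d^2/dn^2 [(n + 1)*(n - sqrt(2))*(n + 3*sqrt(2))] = 6*n + 2 + 4*sqrt(2)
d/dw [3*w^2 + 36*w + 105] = 6*w + 36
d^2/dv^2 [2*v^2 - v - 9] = 4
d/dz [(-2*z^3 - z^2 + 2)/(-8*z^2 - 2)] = z*(4*z^3 + 3*z + 9)/(16*z^4 + 8*z^2 + 1)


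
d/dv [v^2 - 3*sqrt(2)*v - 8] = 2*v - 3*sqrt(2)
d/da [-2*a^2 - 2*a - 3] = -4*a - 2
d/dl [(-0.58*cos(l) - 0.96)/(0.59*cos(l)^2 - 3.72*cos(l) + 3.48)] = (-0.3422*cos(l)^2 - 1.1328*cos(l) + 5.5896)*sin(l)/(0.3481*cos(l)^4 - 4.3896*cos(l)^3 + 17.9448*cos(l)^2 - 25.8912*cos(l) + 12.1104)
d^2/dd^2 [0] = 0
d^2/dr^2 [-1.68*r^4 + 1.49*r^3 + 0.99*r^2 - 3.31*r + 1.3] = -20.16*r^2 + 8.94*r + 1.98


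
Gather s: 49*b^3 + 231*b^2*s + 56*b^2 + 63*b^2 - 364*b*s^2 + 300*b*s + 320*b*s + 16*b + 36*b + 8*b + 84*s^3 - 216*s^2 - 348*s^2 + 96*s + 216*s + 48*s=49*b^3 + 119*b^2 + 60*b + 84*s^3 + s^2*(-364*b - 564) + s*(231*b^2 + 620*b + 360)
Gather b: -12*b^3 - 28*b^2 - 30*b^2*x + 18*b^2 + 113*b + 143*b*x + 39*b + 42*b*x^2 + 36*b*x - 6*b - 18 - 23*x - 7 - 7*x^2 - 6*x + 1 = -12*b^3 + b^2*(-30*x - 10) + b*(42*x^2 + 179*x + 146) - 7*x^2 - 29*x - 24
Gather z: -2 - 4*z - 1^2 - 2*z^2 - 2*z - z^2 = -3*z^2 - 6*z - 3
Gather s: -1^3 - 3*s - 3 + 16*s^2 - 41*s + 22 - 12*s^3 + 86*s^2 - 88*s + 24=-12*s^3 + 102*s^2 - 132*s + 42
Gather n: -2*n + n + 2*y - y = -n + y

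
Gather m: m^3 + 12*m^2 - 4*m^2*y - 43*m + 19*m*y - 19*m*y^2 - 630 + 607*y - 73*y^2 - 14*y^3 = m^3 + m^2*(12 - 4*y) + m*(-19*y^2 + 19*y - 43) - 14*y^3 - 73*y^2 + 607*y - 630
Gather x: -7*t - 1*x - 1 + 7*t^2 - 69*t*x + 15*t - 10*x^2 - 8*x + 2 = 7*t^2 + 8*t - 10*x^2 + x*(-69*t - 9) + 1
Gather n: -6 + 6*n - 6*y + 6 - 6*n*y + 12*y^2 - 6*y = n*(6 - 6*y) + 12*y^2 - 12*y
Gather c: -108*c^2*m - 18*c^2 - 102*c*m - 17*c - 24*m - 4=c^2*(-108*m - 18) + c*(-102*m - 17) - 24*m - 4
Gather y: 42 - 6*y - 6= 36 - 6*y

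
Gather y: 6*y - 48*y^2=-48*y^2 + 6*y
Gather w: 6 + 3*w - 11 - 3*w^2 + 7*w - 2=-3*w^2 + 10*w - 7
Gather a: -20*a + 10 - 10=-20*a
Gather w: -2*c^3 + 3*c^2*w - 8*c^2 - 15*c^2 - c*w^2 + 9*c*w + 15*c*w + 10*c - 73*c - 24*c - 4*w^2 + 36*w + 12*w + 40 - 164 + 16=-2*c^3 - 23*c^2 - 87*c + w^2*(-c - 4) + w*(3*c^2 + 24*c + 48) - 108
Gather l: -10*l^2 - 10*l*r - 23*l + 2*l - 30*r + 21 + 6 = -10*l^2 + l*(-10*r - 21) - 30*r + 27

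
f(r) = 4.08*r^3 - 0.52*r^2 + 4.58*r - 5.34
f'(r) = 12.24*r^2 - 1.04*r + 4.58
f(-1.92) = -44.93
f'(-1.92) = 51.70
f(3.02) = 116.13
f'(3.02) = 113.07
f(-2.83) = -114.94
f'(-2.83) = 105.55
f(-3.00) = -133.92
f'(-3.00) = 117.86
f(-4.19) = -333.78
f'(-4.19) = 223.82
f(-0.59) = -9.06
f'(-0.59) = 9.45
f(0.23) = -4.26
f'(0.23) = 4.99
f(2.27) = 50.10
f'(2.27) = 65.29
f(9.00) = 2968.08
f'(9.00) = 986.66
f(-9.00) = -3063.00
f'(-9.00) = 1005.38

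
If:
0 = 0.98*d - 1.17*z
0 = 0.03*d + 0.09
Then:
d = -3.00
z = -2.51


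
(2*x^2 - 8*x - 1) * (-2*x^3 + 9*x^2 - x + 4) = -4*x^5 + 34*x^4 - 72*x^3 + 7*x^2 - 31*x - 4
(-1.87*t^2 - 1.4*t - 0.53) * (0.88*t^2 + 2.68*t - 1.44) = -1.6456*t^4 - 6.2436*t^3 - 1.5256*t^2 + 0.5956*t + 0.7632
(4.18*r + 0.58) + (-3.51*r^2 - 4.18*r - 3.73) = -3.51*r^2 - 3.15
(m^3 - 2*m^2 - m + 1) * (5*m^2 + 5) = 5*m^5 - 10*m^4 - 5*m^2 - 5*m + 5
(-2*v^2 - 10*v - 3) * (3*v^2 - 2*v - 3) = -6*v^4 - 26*v^3 + 17*v^2 + 36*v + 9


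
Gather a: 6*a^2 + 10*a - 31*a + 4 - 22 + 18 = 6*a^2 - 21*a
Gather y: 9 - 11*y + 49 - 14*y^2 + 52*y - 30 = -14*y^2 + 41*y + 28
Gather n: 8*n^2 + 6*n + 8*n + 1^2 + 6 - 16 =8*n^2 + 14*n - 9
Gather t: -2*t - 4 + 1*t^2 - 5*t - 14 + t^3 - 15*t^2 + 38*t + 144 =t^3 - 14*t^2 + 31*t + 126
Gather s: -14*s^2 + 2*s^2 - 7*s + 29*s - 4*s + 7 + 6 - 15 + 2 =-12*s^2 + 18*s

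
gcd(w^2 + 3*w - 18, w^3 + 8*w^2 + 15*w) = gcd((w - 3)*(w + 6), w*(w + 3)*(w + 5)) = 1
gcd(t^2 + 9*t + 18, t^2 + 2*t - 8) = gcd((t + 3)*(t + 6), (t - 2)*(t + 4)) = 1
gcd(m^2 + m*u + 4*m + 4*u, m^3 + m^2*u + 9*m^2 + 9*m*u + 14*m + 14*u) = m + u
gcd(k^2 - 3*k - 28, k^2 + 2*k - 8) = k + 4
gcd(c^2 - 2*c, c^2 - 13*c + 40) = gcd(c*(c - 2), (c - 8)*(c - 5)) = 1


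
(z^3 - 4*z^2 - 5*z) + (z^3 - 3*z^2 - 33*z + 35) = 2*z^3 - 7*z^2 - 38*z + 35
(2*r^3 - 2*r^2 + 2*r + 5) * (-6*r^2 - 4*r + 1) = -12*r^5 + 4*r^4 - 2*r^3 - 40*r^2 - 18*r + 5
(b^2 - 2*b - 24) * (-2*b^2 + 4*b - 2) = -2*b^4 + 8*b^3 + 38*b^2 - 92*b + 48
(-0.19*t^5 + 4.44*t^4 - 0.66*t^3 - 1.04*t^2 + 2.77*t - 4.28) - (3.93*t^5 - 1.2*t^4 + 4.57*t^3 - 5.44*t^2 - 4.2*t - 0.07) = -4.12*t^5 + 5.64*t^4 - 5.23*t^3 + 4.4*t^2 + 6.97*t - 4.21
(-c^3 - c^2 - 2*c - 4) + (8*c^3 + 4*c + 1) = 7*c^3 - c^2 + 2*c - 3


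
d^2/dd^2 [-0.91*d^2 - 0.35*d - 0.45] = -1.82000000000000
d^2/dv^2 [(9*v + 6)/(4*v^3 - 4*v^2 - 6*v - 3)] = 12*(72*v^5 + 24*v^4 - 68*v^3 + 84*v^2 + 54*v - 3)/(64*v^9 - 192*v^8 - 96*v^7 + 368*v^6 + 432*v^5 - 144*v^4 - 540*v^3 - 432*v^2 - 162*v - 27)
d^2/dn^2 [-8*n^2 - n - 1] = -16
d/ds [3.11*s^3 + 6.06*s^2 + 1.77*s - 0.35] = 9.33*s^2 + 12.12*s + 1.77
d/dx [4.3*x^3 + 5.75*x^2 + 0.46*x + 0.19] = 12.9*x^2 + 11.5*x + 0.46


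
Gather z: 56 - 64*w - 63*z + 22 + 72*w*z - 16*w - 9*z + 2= -80*w + z*(72*w - 72) + 80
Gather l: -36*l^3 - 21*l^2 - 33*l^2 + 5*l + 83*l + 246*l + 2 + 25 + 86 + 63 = -36*l^3 - 54*l^2 + 334*l + 176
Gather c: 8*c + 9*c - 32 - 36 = 17*c - 68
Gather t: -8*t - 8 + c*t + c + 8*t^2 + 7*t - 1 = c + 8*t^2 + t*(c - 1) - 9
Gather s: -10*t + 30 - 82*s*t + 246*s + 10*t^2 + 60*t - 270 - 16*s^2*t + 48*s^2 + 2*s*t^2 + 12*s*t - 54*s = s^2*(48 - 16*t) + s*(2*t^2 - 70*t + 192) + 10*t^2 + 50*t - 240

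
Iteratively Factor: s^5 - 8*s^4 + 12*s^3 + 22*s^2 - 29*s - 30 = (s - 3)*(s^4 - 5*s^3 - 3*s^2 + 13*s + 10) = (s - 3)*(s - 2)*(s^3 - 3*s^2 - 9*s - 5) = (s - 3)*(s - 2)*(s + 1)*(s^2 - 4*s - 5) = (s - 5)*(s - 3)*(s - 2)*(s + 1)*(s + 1)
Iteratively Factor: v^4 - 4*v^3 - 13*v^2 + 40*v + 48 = (v - 4)*(v^3 - 13*v - 12) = (v - 4)*(v + 3)*(v^2 - 3*v - 4) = (v - 4)*(v + 1)*(v + 3)*(v - 4)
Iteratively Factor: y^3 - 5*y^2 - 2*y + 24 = (y - 3)*(y^2 - 2*y - 8) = (y - 4)*(y - 3)*(y + 2)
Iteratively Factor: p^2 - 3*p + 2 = (p - 1)*(p - 2)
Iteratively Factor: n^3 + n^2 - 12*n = (n - 3)*(n^2 + 4*n) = (n - 3)*(n + 4)*(n)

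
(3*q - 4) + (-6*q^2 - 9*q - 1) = -6*q^2 - 6*q - 5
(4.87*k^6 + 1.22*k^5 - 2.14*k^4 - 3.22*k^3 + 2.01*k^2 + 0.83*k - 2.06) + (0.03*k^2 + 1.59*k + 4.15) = 4.87*k^6 + 1.22*k^5 - 2.14*k^4 - 3.22*k^3 + 2.04*k^2 + 2.42*k + 2.09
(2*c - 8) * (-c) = -2*c^2 + 8*c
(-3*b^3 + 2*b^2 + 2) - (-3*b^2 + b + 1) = -3*b^3 + 5*b^2 - b + 1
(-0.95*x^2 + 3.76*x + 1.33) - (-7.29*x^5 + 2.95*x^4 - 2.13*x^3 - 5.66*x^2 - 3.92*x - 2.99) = 7.29*x^5 - 2.95*x^4 + 2.13*x^3 + 4.71*x^2 + 7.68*x + 4.32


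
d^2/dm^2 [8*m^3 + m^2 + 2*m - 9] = 48*m + 2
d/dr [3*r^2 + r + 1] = 6*r + 1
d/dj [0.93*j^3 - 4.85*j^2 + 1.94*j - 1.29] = 2.79*j^2 - 9.7*j + 1.94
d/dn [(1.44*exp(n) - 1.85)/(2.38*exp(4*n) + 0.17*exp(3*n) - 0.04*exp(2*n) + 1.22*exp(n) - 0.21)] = (-10.2816*exp(4*n) + 17.1224*exp(3*n) + 1.0011*exp(2*n) - 0.148*exp(n) + 1.9546)*exp(n)/(5.6644*exp(8*n) + 0.8092*exp(7*n) - 0.1615*exp(6*n) + 5.7936*exp(5*n) - 0.5832*exp(4*n) - 0.169*exp(3*n) + 1.5052*exp(2*n) - 0.5124*exp(n) + 0.0441)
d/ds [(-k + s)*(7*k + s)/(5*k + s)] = ((k - s)*(7*k + s) + 2*(3*k + s)*(5*k + s))/(5*k + s)^2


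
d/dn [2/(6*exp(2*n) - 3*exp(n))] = 2*(1 - 4*exp(n))*exp(-n)/(3*(2*exp(n) - 1)^2)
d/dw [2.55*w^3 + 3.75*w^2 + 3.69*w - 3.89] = 7.65*w^2 + 7.5*w + 3.69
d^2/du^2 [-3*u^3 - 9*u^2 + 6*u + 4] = -18*u - 18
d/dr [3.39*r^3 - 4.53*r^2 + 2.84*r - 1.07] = 10.17*r^2 - 9.06*r + 2.84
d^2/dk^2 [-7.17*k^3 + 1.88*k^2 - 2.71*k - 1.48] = 3.76 - 43.02*k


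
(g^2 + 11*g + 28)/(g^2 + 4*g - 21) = (g + 4)/(g - 3)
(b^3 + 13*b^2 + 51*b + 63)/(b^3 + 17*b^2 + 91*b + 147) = (b + 3)/(b + 7)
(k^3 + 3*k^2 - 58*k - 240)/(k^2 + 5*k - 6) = (k^2 - 3*k - 40)/(k - 1)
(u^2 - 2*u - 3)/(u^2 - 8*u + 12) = (u^2 - 2*u - 3)/(u^2 - 8*u + 12)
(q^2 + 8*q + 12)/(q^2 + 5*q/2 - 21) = 2*(q + 2)/(2*q - 7)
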